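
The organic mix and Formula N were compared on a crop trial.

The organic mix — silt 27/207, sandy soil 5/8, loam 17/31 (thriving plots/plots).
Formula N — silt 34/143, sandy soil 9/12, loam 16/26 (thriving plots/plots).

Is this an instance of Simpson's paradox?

Silt: the organic mix 27/207 = 13.0%, Formula N 34/143 = 23.8% → Formula N
Sandy soil: the organic mix 5/8 = 62.5%, Formula N 9/12 = 75.0% → Formula N
Loam: the organic mix 17/31 = 54.8%, Formula N 16/26 = 61.5% → Formula N
Overall: the organic mix 49/246 = 19.9%, Formula N 59/181 = 32.6% → Formula N
Formula N wins overall and in every soil group — no reversal.

No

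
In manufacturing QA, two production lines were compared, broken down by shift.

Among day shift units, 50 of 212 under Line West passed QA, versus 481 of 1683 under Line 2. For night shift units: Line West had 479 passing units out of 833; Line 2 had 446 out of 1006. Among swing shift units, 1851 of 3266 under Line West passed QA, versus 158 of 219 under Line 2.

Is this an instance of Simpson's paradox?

Day shift: Line West 50/212 = 23.6%, Line 2 481/1683 = 28.6% → Line 2
Night shift: Line West 479/833 = 57.5%, Line 2 446/1006 = 44.3% → Line West
Swing shift: Line West 1851/3266 = 56.7%, Line 2 158/219 = 72.1% → Line 2
Overall: Line West 2380/4311 = 55.2%, Line 2 1085/2908 = 37.3% → Line West
Neither sweeps: Line West wins 1 of 3 groups, Line 2 wins 2. Line West wins overall but not every group — no Simpson reversal.

No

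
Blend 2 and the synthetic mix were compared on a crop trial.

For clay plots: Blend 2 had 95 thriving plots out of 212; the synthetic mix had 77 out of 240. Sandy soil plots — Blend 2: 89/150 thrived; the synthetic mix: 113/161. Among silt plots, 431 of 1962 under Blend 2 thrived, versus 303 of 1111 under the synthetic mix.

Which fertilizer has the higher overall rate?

the synthetic mix

Clay: Blend 2 95/212 = 44.8%, the synthetic mix 77/240 = 32.1% → Blend 2
Sandy soil: Blend 2 89/150 = 59.3%, the synthetic mix 113/161 = 70.2% → the synthetic mix
Silt: Blend 2 431/1962 = 22.0%, the synthetic mix 303/1111 = 27.3% → the synthetic mix
Overall: Blend 2 615/2324 = 26.5%, the synthetic mix 493/1512 = 32.6% → the synthetic mix
(Neither sweeps every soil group, but the synthetic mix has the higher pooled rate.)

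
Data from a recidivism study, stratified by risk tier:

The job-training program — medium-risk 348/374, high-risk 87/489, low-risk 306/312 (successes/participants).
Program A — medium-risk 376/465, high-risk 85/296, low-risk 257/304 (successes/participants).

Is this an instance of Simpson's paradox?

No

Medium-risk: the job-training program 348/374 = 93.0%, Program A 376/465 = 80.9% → the job-training program
High-risk: the job-training program 87/489 = 17.8%, Program A 85/296 = 28.7% → Program A
Low-risk: the job-training program 306/312 = 98.1%, Program A 257/304 = 84.5% → the job-training program
Overall: the job-training program 741/1175 = 63.1%, Program A 718/1065 = 67.4% → Program A
Neither sweeps: the job-training program wins 2 of 3 groups, Program A wins 1. Program A wins overall but not every group — no Simpson reversal.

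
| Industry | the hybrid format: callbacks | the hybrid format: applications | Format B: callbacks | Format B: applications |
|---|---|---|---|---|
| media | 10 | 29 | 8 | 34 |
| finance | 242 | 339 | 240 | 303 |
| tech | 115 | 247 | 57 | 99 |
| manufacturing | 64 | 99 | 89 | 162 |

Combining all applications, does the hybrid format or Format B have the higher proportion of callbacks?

Format B

Media: the hybrid format 10/29 = 34.5%, Format B 8/34 = 23.5% → the hybrid format
Finance: the hybrid format 242/339 = 71.4%, Format B 240/303 = 79.2% → Format B
Tech: the hybrid format 115/247 = 46.6%, Format B 57/99 = 57.6% → Format B
Manufacturing: the hybrid format 64/99 = 64.6%, Format B 89/162 = 54.9% → the hybrid format
Overall: the hybrid format 431/714 = 60.4%, Format B 394/598 = 65.9% → Format B
(Neither sweeps every industry group, but Format B has the higher pooled rate.)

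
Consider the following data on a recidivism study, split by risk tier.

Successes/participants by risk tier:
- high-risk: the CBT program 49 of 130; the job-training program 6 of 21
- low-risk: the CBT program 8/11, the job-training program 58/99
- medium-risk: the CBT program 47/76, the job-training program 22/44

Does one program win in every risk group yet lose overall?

Yes

High-risk: the CBT program 49/130 = 37.7%, the job-training program 6/21 = 28.6% → the CBT program
Low-risk: the CBT program 8/11 = 72.7%, the job-training program 58/99 = 58.6% → the CBT program
Medium-risk: the CBT program 47/76 = 61.8%, the job-training program 22/44 = 50.0% → the CBT program
Overall: the CBT program 104/217 = 47.9%, the job-training program 86/164 = 52.4% → the job-training program
The CBT program wins each risk group but the job-training program wins overall — the comparison reverses. The CBT program's participants skew toward high-risk, which has a lower base rate.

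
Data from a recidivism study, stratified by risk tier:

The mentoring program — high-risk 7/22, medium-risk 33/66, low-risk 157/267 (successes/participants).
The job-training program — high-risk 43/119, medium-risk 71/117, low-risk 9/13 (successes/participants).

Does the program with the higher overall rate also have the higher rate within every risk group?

High-risk: the mentoring program 7/22 = 31.8%, the job-training program 43/119 = 36.1% → the job-training program
Medium-risk: the mentoring program 33/66 = 50.0%, the job-training program 71/117 = 60.7% → the job-training program
Low-risk: the mentoring program 157/267 = 58.8%, the job-training program 9/13 = 69.2% → the job-training program
Overall: the mentoring program 197/355 = 55.5%, the job-training program 123/249 = 49.4% → the mentoring program
The job-training program wins each risk group but the mentoring program wins overall — the comparison reverses. The job-training program's participants skew toward high-risk, which has a lower base rate.

No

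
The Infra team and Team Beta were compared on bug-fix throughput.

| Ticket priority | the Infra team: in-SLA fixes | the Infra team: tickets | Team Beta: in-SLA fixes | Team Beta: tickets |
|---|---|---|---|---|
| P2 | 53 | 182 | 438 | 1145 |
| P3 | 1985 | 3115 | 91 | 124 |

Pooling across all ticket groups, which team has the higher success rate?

the Infra team

P2: the Infra team 53/182 = 29.1%, Team Beta 438/1145 = 38.3% → Team Beta
P3: the Infra team 1985/3115 = 63.7%, Team Beta 91/124 = 73.4% → Team Beta
Overall: the Infra team 2038/3297 = 61.8%, Team Beta 529/1269 = 41.7% → the Infra team
(Team Beta wins every ticket group but the Infra team wins overall — Team Beta's tickets skew toward the low-rate P2 group.)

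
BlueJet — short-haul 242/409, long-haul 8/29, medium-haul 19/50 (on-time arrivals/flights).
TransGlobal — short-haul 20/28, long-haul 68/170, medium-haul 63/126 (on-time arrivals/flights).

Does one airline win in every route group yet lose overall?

Short-haul: BlueJet 242/409 = 59.2%, TransGlobal 20/28 = 71.4% → TransGlobal
Long-haul: BlueJet 8/29 = 27.6%, TransGlobal 68/170 = 40.0% → TransGlobal
Medium-haul: BlueJet 19/50 = 38.0%, TransGlobal 63/126 = 50.0% → TransGlobal
Overall: BlueJet 269/488 = 55.1%, TransGlobal 151/324 = 46.6% → BlueJet
TransGlobal wins each route group but BlueJet wins overall — the comparison reverses. TransGlobal's flights skew toward long-haul, which has a lower base rate.

Yes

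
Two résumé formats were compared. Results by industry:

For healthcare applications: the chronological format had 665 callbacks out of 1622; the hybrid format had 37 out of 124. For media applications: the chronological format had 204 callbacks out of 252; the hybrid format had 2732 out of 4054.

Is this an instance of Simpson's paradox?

Healthcare: the chronological format 665/1622 = 41.0%, the hybrid format 37/124 = 29.8% → the chronological format
Media: the chronological format 204/252 = 81.0%, the hybrid format 2732/4054 = 67.4% → the chronological format
Overall: the chronological format 869/1874 = 46.4%, the hybrid format 2769/4178 = 66.3% → the hybrid format
The chronological format wins each industry group but the hybrid format wins overall — the comparison reverses. The chronological format's applications skew toward healthcare, which has a lower base rate.

Yes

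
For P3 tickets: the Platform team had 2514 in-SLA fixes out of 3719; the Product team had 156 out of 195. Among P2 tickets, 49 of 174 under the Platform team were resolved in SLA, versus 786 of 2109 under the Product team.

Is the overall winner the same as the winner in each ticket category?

P3: the Platform team 2514/3719 = 67.6%, the Product team 156/195 = 80.0% → the Product team
P2: the Platform team 49/174 = 28.2%, the Product team 786/2109 = 37.3% → the Product team
Overall: the Platform team 2563/3893 = 65.8%, the Product team 942/2304 = 40.9% → the Platform team
The Product team wins each ticket group but the Platform team wins overall — the comparison reverses. The Product team's tickets skew toward P2, which has a lower base rate.

No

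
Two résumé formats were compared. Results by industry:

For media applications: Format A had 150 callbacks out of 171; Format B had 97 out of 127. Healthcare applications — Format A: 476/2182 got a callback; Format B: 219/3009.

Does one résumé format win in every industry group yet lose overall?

Media: Format A 150/171 = 87.7%, Format B 97/127 = 76.4% → Format A
Healthcare: Format A 476/2182 = 21.8%, Format B 219/3009 = 7.3% → Format A
Overall: Format A 626/2353 = 26.6%, Format B 316/3136 = 10.1% → Format A
Format A wins overall and in every industry group — no reversal.

No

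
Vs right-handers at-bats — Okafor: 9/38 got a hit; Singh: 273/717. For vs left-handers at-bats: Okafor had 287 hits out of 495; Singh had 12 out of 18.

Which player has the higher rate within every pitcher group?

Singh

Vs right-handers: Okafor 9/38 = 23.7%, Singh 273/717 = 38.1% → Singh
Vs left-handers: Okafor 287/495 = 58.0%, Singh 12/18 = 66.7% → Singh
Singh has the higher rate in both groups.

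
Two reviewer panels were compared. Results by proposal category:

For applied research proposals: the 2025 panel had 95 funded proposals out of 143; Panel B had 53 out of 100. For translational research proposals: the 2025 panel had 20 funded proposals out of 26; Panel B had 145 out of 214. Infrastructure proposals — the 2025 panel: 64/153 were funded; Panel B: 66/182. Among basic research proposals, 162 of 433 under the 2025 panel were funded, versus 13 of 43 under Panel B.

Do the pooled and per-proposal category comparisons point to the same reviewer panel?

No

Applied research: the 2025 panel 95/143 = 66.4%, Panel B 53/100 = 53.0% → the 2025 panel
Translational research: the 2025 panel 20/26 = 76.9%, Panel B 145/214 = 67.8% → the 2025 panel
Infrastructure: the 2025 panel 64/153 = 41.8%, Panel B 66/182 = 36.3% → the 2025 panel
Basic research: the 2025 panel 162/433 = 37.4%, Panel B 13/43 = 30.2% → the 2025 panel
Overall: the 2025 panel 341/755 = 45.2%, Panel B 277/539 = 51.4% → Panel B
The 2025 panel wins each proposal group but Panel B wins overall — the comparison reverses. The 2025 panel's proposals skew toward basic research, which has a lower base rate.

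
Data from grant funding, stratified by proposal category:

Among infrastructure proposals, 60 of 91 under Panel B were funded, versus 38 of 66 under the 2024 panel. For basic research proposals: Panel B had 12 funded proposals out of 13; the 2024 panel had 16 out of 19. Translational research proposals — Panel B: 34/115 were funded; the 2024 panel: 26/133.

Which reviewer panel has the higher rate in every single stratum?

Infrastructure: Panel B 60/91 = 65.9%, the 2024 panel 38/66 = 57.6% → Panel B
Basic research: Panel B 12/13 = 92.3%, the 2024 panel 16/19 = 84.2% → Panel B
Translational research: Panel B 34/115 = 29.6%, the 2024 panel 26/133 = 19.5% → Panel B
Panel B has the higher rate in all 3 groups.

Panel B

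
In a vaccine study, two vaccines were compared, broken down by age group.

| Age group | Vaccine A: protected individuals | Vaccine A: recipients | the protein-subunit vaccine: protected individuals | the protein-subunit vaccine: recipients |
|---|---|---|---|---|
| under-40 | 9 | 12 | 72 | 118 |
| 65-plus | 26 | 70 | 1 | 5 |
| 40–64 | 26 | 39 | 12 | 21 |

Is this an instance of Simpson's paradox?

Under-40: Vaccine A 9/12 = 75.0%, the protein-subunit vaccine 72/118 = 61.0% → Vaccine A
65-plus: Vaccine A 26/70 = 37.1%, the protein-subunit vaccine 1/5 = 20.0% → Vaccine A
40–64: Vaccine A 26/39 = 66.7%, the protein-subunit vaccine 12/21 = 57.1% → Vaccine A
Overall: Vaccine A 61/121 = 50.4%, the protein-subunit vaccine 85/144 = 59.0% → the protein-subunit vaccine
Vaccine A wins each age group but the protein-subunit vaccine wins overall — the comparison reverses. Vaccine A's recipients skew toward 65-plus, which has a lower base rate.

Yes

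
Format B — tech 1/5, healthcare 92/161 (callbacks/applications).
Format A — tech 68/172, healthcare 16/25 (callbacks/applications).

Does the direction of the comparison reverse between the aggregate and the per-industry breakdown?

Tech: Format B 1/5 = 20.0%, Format A 68/172 = 39.5% → Format A
Healthcare: Format B 92/161 = 57.1%, Format A 16/25 = 64.0% → Format A
Overall: Format B 93/166 = 56.0%, Format A 84/197 = 42.6% → Format B
Format A wins each industry group but Format B wins overall — the comparison reverses. Format A's applications skew toward tech, which has a lower base rate.

Yes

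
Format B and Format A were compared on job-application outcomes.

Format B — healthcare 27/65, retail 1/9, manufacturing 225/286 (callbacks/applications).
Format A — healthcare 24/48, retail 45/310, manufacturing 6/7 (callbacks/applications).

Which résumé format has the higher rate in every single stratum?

Healthcare: Format B 27/65 = 41.5%, Format A 24/48 = 50.0% → Format A
Retail: Format B 1/9 = 11.1%, Format A 45/310 = 14.5% → Format A
Manufacturing: Format B 225/286 = 78.7%, Format A 6/7 = 85.7% → Format A
Format A has the higher rate in all 3 groups.

Format A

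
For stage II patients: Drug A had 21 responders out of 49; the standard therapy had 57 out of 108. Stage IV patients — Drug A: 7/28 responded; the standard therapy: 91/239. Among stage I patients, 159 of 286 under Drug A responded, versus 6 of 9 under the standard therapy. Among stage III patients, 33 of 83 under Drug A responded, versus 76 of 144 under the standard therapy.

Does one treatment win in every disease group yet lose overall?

Stage II: Drug A 21/49 = 42.9%, the standard therapy 57/108 = 52.8% → the standard therapy
Stage IV: Drug A 7/28 = 25.0%, the standard therapy 91/239 = 38.1% → the standard therapy
Stage I: Drug A 159/286 = 55.6%, the standard therapy 6/9 = 66.7% → the standard therapy
Stage III: Drug A 33/83 = 39.8%, the standard therapy 76/144 = 52.8% → the standard therapy
Overall: Drug A 220/446 = 49.3%, the standard therapy 230/500 = 46.0% → Drug A
The standard therapy wins each disease group but Drug A wins overall — the comparison reverses. The standard therapy's patients skew toward stage IV, which has a lower base rate.

Yes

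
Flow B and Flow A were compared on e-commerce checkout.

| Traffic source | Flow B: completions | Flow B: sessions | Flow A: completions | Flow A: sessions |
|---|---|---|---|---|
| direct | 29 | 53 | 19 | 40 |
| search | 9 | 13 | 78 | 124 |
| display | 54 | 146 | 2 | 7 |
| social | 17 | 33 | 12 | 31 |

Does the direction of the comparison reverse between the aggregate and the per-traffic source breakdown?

Yes

Direct: Flow B 29/53 = 54.7%, Flow A 19/40 = 47.5% → Flow B
Search: Flow B 9/13 = 69.2%, Flow A 78/124 = 62.9% → Flow B
Display: Flow B 54/146 = 37.0%, Flow A 2/7 = 28.6% → Flow B
Social: Flow B 17/33 = 51.5%, Flow A 12/31 = 38.7% → Flow B
Overall: Flow B 109/245 = 44.5%, Flow A 111/202 = 55.0% → Flow A
Flow B wins each traffic group but Flow A wins overall — the comparison reverses. Flow B's sessions skew toward display, which has a lower base rate.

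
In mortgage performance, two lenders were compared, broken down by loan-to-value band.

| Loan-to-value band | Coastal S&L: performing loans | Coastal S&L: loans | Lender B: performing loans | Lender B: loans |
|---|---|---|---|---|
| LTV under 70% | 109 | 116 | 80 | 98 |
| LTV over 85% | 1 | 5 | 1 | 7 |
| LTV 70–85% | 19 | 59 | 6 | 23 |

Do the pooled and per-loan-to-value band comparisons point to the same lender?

Yes

LTV under 70%: Coastal S&L 109/116 = 94.0%, Lender B 80/98 = 81.6% → Coastal S&L
LTV over 85%: Coastal S&L 1/5 = 20.0%, Lender B 1/7 = 14.3% → Coastal S&L
LTV 70–85%: Coastal S&L 19/59 = 32.2%, Lender B 6/23 = 26.1% → Coastal S&L
Overall: Coastal S&L 129/180 = 71.7%, Lender B 87/128 = 68.0% → Coastal S&L
Coastal S&L wins overall and in every loan-to-value group — no reversal.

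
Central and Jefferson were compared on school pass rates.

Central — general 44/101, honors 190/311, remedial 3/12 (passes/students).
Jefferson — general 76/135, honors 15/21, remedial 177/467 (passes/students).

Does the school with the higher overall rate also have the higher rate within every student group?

General: Central 44/101 = 43.6%, Jefferson 76/135 = 56.3% → Jefferson
Honors: Central 190/311 = 61.1%, Jefferson 15/21 = 71.4% → Jefferson
Remedial: Central 3/12 = 25.0%, Jefferson 177/467 = 37.9% → Jefferson
Overall: Central 237/424 = 55.9%, Jefferson 268/623 = 43.0% → Central
Jefferson wins each student group but Central wins overall — the comparison reverses. Jefferson's students skew toward remedial, which has a lower base rate.

No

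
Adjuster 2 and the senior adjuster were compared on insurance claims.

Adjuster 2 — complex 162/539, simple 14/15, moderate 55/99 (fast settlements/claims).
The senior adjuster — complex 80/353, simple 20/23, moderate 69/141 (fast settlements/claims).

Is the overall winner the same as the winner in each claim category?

Complex: Adjuster 2 162/539 = 30.1%, the senior adjuster 80/353 = 22.7% → Adjuster 2
Simple: Adjuster 2 14/15 = 93.3%, the senior adjuster 20/23 = 87.0% → Adjuster 2
Moderate: Adjuster 2 55/99 = 55.6%, the senior adjuster 69/141 = 48.9% → Adjuster 2
Overall: Adjuster 2 231/653 = 35.4%, the senior adjuster 169/517 = 32.7% → Adjuster 2
Adjuster 2 wins overall and in every claim group — no reversal.

Yes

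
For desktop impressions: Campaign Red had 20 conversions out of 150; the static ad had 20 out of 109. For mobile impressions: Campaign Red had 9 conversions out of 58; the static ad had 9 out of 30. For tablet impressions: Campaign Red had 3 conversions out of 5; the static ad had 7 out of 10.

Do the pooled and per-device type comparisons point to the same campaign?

Desktop: Campaign Red 20/150 = 13.3%, the static ad 20/109 = 18.3% → the static ad
Mobile: Campaign Red 9/58 = 15.5%, the static ad 9/30 = 30.0% → the static ad
Tablet: Campaign Red 3/5 = 60.0%, the static ad 7/10 = 70.0% → the static ad
Overall: Campaign Red 32/213 = 15.0%, the static ad 36/149 = 24.2% → the static ad
The static ad wins overall and in every device group — no reversal.

Yes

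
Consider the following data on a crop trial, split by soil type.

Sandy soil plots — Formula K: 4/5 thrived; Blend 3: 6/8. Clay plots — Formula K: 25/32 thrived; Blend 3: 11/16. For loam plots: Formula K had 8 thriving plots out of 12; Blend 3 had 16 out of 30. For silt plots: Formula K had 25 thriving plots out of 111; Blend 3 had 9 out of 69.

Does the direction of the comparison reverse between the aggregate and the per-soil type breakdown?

Sandy soil: Formula K 4/5 = 80.0%, Blend 3 6/8 = 75.0% → Formula K
Clay: Formula K 25/32 = 78.1%, Blend 3 11/16 = 68.8% → Formula K
Loam: Formula K 8/12 = 66.7%, Blend 3 16/30 = 53.3% → Formula K
Silt: Formula K 25/111 = 22.5%, Blend 3 9/69 = 13.0% → Formula K
Overall: Formula K 62/160 = 38.8%, Blend 3 42/123 = 34.1% → Formula K
Formula K wins overall and in every soil group — no reversal.

No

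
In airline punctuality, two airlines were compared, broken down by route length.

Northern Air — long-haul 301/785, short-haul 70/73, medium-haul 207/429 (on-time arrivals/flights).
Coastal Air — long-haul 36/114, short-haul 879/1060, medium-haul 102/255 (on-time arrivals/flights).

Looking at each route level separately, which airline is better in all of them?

Long-haul: Northern Air 301/785 = 38.3%, Coastal Air 36/114 = 31.6% → Northern Air
Short-haul: Northern Air 70/73 = 95.9%, Coastal Air 879/1060 = 82.9% → Northern Air
Medium-haul: Northern Air 207/429 = 48.3%, Coastal Air 102/255 = 40.0% → Northern Air
Northern Air has the higher rate in all 3 groups.

Northern Air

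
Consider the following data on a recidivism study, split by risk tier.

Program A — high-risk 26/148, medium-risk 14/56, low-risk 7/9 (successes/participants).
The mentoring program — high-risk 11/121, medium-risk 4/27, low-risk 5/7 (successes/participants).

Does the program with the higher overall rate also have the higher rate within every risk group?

High-risk: Program A 26/148 = 17.6%, the mentoring program 11/121 = 9.1% → Program A
Medium-risk: Program A 14/56 = 25.0%, the mentoring program 4/27 = 14.8% → Program A
Low-risk: Program A 7/9 = 77.8%, the mentoring program 5/7 = 71.4% → Program A
Overall: Program A 47/213 = 22.1%, the mentoring program 20/155 = 12.9% → Program A
Program A wins overall and in every risk group — no reversal.

Yes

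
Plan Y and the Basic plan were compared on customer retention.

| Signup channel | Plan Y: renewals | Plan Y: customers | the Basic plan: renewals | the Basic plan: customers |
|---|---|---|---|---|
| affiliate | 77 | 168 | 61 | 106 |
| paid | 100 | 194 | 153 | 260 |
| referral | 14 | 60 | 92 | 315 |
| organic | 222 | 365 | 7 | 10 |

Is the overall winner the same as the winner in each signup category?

No

Affiliate: Plan Y 77/168 = 45.8%, the Basic plan 61/106 = 57.5% → the Basic plan
Paid: Plan Y 100/194 = 51.5%, the Basic plan 153/260 = 58.8% → the Basic plan
Referral: Plan Y 14/60 = 23.3%, the Basic plan 92/315 = 29.2% → the Basic plan
Organic: Plan Y 222/365 = 60.8%, the Basic plan 7/10 = 70.0% → the Basic plan
Overall: Plan Y 413/787 = 52.5%, the Basic plan 313/691 = 45.3% → Plan Y
The Basic plan wins each signup group but Plan Y wins overall — the comparison reverses. The Basic plan's customers skew toward referral, which has a lower base rate.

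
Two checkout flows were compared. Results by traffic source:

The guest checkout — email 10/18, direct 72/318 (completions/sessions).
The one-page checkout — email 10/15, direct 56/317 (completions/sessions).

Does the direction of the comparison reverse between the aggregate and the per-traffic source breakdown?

Email: the guest checkout 10/18 = 55.6%, the one-page checkout 10/15 = 66.7% → the one-page checkout
Direct: the guest checkout 72/318 = 22.6%, the one-page checkout 56/317 = 17.7% → the guest checkout
Overall: the guest checkout 82/336 = 24.4%, the one-page checkout 66/332 = 19.9% → the guest checkout
Neither sweeps: the guest checkout wins 1 of 2 groups, the one-page checkout wins 1. The guest checkout wins overall but not every group — no Simpson reversal.

No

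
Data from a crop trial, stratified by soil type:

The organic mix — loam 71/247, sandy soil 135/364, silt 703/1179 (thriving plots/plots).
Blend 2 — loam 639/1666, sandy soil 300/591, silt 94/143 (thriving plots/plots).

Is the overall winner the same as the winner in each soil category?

Loam: the organic mix 71/247 = 28.7%, Blend 2 639/1666 = 38.4% → Blend 2
Sandy soil: the organic mix 135/364 = 37.1%, Blend 2 300/591 = 50.8% → Blend 2
Silt: the organic mix 703/1179 = 59.6%, Blend 2 94/143 = 65.7% → Blend 2
Overall: the organic mix 909/1790 = 50.8%, Blend 2 1033/2400 = 43.0% → the organic mix
Blend 2 wins each soil group but the organic mix wins overall — the comparison reverses. Blend 2's plots skew toward loam, which has a lower base rate.

No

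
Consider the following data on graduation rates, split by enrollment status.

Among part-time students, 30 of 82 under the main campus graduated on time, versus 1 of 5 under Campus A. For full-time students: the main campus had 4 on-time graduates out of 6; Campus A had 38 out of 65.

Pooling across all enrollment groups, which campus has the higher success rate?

Part-time: the main campus 30/82 = 36.6%, Campus A 1/5 = 20.0% → the main campus
Full-time: the main campus 4/6 = 66.7%, Campus A 38/65 = 58.5% → the main campus
Overall: the main campus 34/88 = 38.6%, Campus A 39/70 = 55.7% → Campus A
(The main campus wins every enrollment group but Campus A wins overall — the main campus's students skew toward the low-rate part-time group.)

Campus A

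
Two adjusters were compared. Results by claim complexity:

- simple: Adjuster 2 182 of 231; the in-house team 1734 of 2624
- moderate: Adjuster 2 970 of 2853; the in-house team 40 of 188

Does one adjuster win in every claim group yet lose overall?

Yes

Simple: Adjuster 2 182/231 = 78.8%, the in-house team 1734/2624 = 66.1% → Adjuster 2
Moderate: Adjuster 2 970/2853 = 34.0%, the in-house team 40/188 = 21.3% → Adjuster 2
Overall: Adjuster 2 1152/3084 = 37.4%, the in-house team 1774/2812 = 63.1% → the in-house team
Adjuster 2 wins each claim group but the in-house team wins overall — the comparison reverses. Adjuster 2's claims skew toward moderate, which has a lower base rate.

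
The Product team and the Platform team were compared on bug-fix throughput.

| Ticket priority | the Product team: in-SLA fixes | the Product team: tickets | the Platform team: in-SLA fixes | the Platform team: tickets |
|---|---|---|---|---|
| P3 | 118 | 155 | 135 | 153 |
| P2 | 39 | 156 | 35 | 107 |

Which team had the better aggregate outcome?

P3: the Product team 118/155 = 76.1%, the Platform team 135/153 = 88.2% → the Platform team
P2: the Product team 39/156 = 25.0%, the Platform team 35/107 = 32.7% → the Platform team
Overall: the Product team 157/311 = 50.5%, the Platform team 170/260 = 65.4% → the Platform team

the Platform team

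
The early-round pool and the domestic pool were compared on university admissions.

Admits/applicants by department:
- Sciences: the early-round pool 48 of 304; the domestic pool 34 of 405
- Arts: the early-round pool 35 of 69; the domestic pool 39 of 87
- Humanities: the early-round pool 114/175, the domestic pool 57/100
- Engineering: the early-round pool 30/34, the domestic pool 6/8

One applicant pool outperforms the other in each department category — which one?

the early-round pool

Sciences: the early-round pool 48/304 = 15.8%, the domestic pool 34/405 = 8.4% → the early-round pool
Arts: the early-round pool 35/69 = 50.7%, the domestic pool 39/87 = 44.8% → the early-round pool
Humanities: the early-round pool 114/175 = 65.1%, the domestic pool 57/100 = 57.0% → the early-round pool
Engineering: the early-round pool 30/34 = 88.2%, the domestic pool 6/8 = 75.0% → the early-round pool
The early-round pool has the higher rate in all 4 groups.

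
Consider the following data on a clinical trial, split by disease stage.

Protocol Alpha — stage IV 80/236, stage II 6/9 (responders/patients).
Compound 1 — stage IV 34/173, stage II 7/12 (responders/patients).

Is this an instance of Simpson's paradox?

Stage IV: Protocol Alpha 80/236 = 33.9%, Compound 1 34/173 = 19.7% → Protocol Alpha
Stage II: Protocol Alpha 6/9 = 66.7%, Compound 1 7/12 = 58.3% → Protocol Alpha
Overall: Protocol Alpha 86/245 = 35.1%, Compound 1 41/185 = 22.2% → Protocol Alpha
Protocol Alpha wins overall and in every disease group — no reversal.

No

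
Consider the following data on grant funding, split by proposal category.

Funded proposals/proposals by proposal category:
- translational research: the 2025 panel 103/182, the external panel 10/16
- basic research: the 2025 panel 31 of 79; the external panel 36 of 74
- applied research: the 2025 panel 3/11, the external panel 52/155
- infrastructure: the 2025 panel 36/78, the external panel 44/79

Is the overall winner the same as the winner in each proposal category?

Translational research: the 2025 panel 103/182 = 56.6%, the external panel 10/16 = 62.5% → the external panel
Basic research: the 2025 panel 31/79 = 39.2%, the external panel 36/74 = 48.6% → the external panel
Applied research: the 2025 panel 3/11 = 27.3%, the external panel 52/155 = 33.5% → the external panel
Infrastructure: the 2025 panel 36/78 = 46.2%, the external panel 44/79 = 55.7% → the external panel
Overall: the 2025 panel 173/350 = 49.4%, the external panel 142/324 = 43.8% → the 2025 panel
The external panel wins each proposal group but the 2025 panel wins overall — the comparison reverses. The external panel's proposals skew toward applied research, which has a lower base rate.

No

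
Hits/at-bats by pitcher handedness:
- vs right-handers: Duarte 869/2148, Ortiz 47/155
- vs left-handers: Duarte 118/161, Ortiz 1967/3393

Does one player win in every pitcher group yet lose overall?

Yes

Vs right-handers: Duarte 869/2148 = 40.5%, Ortiz 47/155 = 30.3% → Duarte
Vs left-handers: Duarte 118/161 = 73.3%, Ortiz 1967/3393 = 58.0% → Duarte
Overall: Duarte 987/2309 = 42.7%, Ortiz 2014/3548 = 56.8% → Ortiz
Duarte wins each pitcher group but Ortiz wins overall — the comparison reverses. Duarte's at-bats skew toward vs right-handers, which has a lower base rate.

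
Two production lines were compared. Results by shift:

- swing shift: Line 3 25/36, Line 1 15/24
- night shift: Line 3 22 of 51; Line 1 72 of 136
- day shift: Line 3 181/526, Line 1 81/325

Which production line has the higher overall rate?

Line 3

Swing shift: Line 3 25/36 = 69.4%, Line 1 15/24 = 62.5% → Line 3
Night shift: Line 3 22/51 = 43.1%, Line 1 72/136 = 52.9% → Line 1
Day shift: Line 3 181/526 = 34.4%, Line 1 81/325 = 24.9% → Line 3
Overall: Line 3 228/613 = 37.2%, Line 1 168/485 = 34.6% → Line 3
(Neither sweeps every shift group, but Line 3 has the higher pooled rate.)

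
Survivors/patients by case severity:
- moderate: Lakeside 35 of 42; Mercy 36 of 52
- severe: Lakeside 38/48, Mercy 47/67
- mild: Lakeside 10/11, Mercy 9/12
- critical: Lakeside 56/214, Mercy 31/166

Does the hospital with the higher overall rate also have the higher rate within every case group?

Yes

Moderate: Lakeside 35/42 = 83.3%, Mercy 36/52 = 69.2% → Lakeside
Severe: Lakeside 38/48 = 79.2%, Mercy 47/67 = 70.1% → Lakeside
Mild: Lakeside 10/11 = 90.9%, Mercy 9/12 = 75.0% → Lakeside
Critical: Lakeside 56/214 = 26.2%, Mercy 31/166 = 18.7% → Lakeside
Overall: Lakeside 139/315 = 44.1%, Mercy 123/297 = 41.4% → Lakeside
Lakeside wins overall and in every case group — no reversal.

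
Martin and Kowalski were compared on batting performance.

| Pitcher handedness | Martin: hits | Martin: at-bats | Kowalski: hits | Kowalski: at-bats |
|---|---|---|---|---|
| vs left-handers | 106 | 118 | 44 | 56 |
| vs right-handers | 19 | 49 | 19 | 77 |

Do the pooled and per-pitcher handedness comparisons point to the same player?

Vs left-handers: Martin 106/118 = 89.8%, Kowalski 44/56 = 78.6% → Martin
Vs right-handers: Martin 19/49 = 38.8%, Kowalski 19/77 = 24.7% → Martin
Overall: Martin 125/167 = 74.9%, Kowalski 63/133 = 47.4% → Martin
Martin wins overall and in every pitcher group — no reversal.

Yes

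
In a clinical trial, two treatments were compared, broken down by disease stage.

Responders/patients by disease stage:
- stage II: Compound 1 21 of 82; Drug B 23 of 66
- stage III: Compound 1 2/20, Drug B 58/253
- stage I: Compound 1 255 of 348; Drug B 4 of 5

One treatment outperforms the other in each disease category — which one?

Stage II: Compound 1 21/82 = 25.6%, Drug B 23/66 = 34.8% → Drug B
Stage III: Compound 1 2/20 = 10.0%, Drug B 58/253 = 22.9% → Drug B
Stage I: Compound 1 255/348 = 73.3%, Drug B 4/5 = 80.0% → Drug B
Drug B has the higher rate in all 3 groups.

Drug B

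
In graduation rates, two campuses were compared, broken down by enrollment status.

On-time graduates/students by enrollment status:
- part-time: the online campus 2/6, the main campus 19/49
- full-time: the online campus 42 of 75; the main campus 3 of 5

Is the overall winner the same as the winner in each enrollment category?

No

Part-time: the online campus 2/6 = 33.3%, the main campus 19/49 = 38.8% → the main campus
Full-time: the online campus 42/75 = 56.0%, the main campus 3/5 = 60.0% → the main campus
Overall: the online campus 44/81 = 54.3%, the main campus 22/54 = 40.7% → the online campus
The main campus wins each enrollment group but the online campus wins overall — the comparison reverses. The main campus's students skew toward part-time, which has a lower base rate.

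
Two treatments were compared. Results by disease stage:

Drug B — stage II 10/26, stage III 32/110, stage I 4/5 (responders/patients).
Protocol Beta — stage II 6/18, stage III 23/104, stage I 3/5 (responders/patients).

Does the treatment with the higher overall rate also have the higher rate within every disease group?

Stage II: Drug B 10/26 = 38.5%, Protocol Beta 6/18 = 33.3% → Drug B
Stage III: Drug B 32/110 = 29.1%, Protocol Beta 23/104 = 22.1% → Drug B
Stage I: Drug B 4/5 = 80.0%, Protocol Beta 3/5 = 60.0% → Drug B
Overall: Drug B 46/141 = 32.6%, Protocol Beta 32/127 = 25.2% → Drug B
Drug B wins overall and in every disease group — no reversal.

Yes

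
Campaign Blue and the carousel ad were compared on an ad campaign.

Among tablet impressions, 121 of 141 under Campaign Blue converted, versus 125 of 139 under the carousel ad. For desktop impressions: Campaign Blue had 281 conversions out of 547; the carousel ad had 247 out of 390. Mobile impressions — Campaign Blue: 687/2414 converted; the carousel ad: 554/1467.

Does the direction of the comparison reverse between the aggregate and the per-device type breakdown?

No

Tablet: Campaign Blue 121/141 = 85.8%, the carousel ad 125/139 = 89.9% → the carousel ad
Desktop: Campaign Blue 281/547 = 51.4%, the carousel ad 247/390 = 63.3% → the carousel ad
Mobile: Campaign Blue 687/2414 = 28.5%, the carousel ad 554/1467 = 37.8% → the carousel ad
Overall: Campaign Blue 1089/3102 = 35.1%, the carousel ad 926/1996 = 46.4% → the carousel ad
The carousel ad wins overall and in every device group — no reversal.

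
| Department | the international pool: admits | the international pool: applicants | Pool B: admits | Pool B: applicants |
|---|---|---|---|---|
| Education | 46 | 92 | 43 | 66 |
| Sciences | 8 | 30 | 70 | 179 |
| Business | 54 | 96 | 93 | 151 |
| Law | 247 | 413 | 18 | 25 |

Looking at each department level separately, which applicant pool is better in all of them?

Education: the international pool 46/92 = 50.0%, Pool B 43/66 = 65.2% → Pool B
Sciences: the international pool 8/30 = 26.7%, Pool B 70/179 = 39.1% → Pool B
Business: the international pool 54/96 = 56.2%, Pool B 93/151 = 61.6% → Pool B
Law: the international pool 247/413 = 59.8%, Pool B 18/25 = 72.0% → Pool B
Pool B has the higher rate in all 4 groups.

Pool B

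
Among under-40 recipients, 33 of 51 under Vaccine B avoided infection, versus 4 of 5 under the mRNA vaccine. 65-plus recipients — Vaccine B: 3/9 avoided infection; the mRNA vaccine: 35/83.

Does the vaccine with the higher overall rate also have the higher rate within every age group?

No

Under-40: Vaccine B 33/51 = 64.7%, the mRNA vaccine 4/5 = 80.0% → the mRNA vaccine
65-plus: Vaccine B 3/9 = 33.3%, the mRNA vaccine 35/83 = 42.2% → the mRNA vaccine
Overall: Vaccine B 36/60 = 60.0%, the mRNA vaccine 39/88 = 44.3% → Vaccine B
The mRNA vaccine wins each age group but Vaccine B wins overall — the comparison reverses. The mRNA vaccine's recipients skew toward 65-plus, which has a lower base rate.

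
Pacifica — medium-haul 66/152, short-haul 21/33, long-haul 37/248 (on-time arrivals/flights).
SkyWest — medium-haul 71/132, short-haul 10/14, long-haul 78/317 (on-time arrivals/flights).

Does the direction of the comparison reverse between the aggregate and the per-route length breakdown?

No

Medium-haul: Pacifica 66/152 = 43.4%, SkyWest 71/132 = 53.8% → SkyWest
Short-haul: Pacifica 21/33 = 63.6%, SkyWest 10/14 = 71.4% → SkyWest
Long-haul: Pacifica 37/248 = 14.9%, SkyWest 78/317 = 24.6% → SkyWest
Overall: Pacifica 124/433 = 28.6%, SkyWest 159/463 = 34.3% → SkyWest
SkyWest wins overall and in every route group — no reversal.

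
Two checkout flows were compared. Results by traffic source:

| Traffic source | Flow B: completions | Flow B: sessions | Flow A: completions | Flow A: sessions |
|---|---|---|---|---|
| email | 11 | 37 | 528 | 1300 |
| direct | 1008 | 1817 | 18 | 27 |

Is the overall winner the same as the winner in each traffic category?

No

Email: Flow B 11/37 = 29.7%, Flow A 528/1300 = 40.6% → Flow A
Direct: Flow B 1008/1817 = 55.5%, Flow A 18/27 = 66.7% → Flow A
Overall: Flow B 1019/1854 = 55.0%, Flow A 546/1327 = 41.1% → Flow B
Flow A wins each traffic group but Flow B wins overall — the comparison reverses. Flow A's sessions skew toward email, which has a lower base rate.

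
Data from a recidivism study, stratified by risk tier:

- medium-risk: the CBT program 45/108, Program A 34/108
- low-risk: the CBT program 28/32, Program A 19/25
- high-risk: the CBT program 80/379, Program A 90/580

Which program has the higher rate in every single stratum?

Medium-risk: the CBT program 45/108 = 41.7%, Program A 34/108 = 31.5% → the CBT program
Low-risk: the CBT program 28/32 = 87.5%, Program A 19/25 = 76.0% → the CBT program
High-risk: the CBT program 80/379 = 21.1%, Program A 90/580 = 15.5% → the CBT program
The CBT program has the higher rate in all 3 groups.

the CBT program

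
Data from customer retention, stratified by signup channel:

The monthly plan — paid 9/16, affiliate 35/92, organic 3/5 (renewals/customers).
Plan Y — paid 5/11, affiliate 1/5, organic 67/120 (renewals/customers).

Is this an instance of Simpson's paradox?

Paid: the monthly plan 9/16 = 56.2%, Plan Y 5/11 = 45.5% → the monthly plan
Affiliate: the monthly plan 35/92 = 38.0%, Plan Y 1/5 = 20.0% → the monthly plan
Organic: the monthly plan 3/5 = 60.0%, Plan Y 67/120 = 55.8% → the monthly plan
Overall: the monthly plan 47/113 = 41.6%, Plan Y 73/136 = 53.7% → Plan Y
The monthly plan wins each signup group but Plan Y wins overall — the comparison reverses. The monthly plan's customers skew toward affiliate, which has a lower base rate.

Yes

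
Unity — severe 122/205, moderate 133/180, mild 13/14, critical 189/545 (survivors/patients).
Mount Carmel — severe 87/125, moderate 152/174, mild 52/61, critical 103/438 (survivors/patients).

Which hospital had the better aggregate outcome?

Severe: Unity 122/205 = 59.5%, Mount Carmel 87/125 = 69.6% → Mount Carmel
Moderate: Unity 133/180 = 73.9%, Mount Carmel 152/174 = 87.4% → Mount Carmel
Mild: Unity 13/14 = 92.9%, Mount Carmel 52/61 = 85.2% → Unity
Critical: Unity 189/545 = 34.7%, Mount Carmel 103/438 = 23.5% → Unity
Overall: Unity 457/944 = 48.4%, Mount Carmel 394/798 = 49.4% → Mount Carmel
(Neither sweeps every case group, but Mount Carmel has the higher pooled rate.)

Mount Carmel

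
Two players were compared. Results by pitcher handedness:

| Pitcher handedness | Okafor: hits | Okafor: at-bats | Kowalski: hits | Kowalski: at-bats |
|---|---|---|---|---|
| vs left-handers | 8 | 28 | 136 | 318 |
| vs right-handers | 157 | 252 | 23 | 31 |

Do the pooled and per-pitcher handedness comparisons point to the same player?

No

Vs left-handers: Okafor 8/28 = 28.6%, Kowalski 136/318 = 42.8% → Kowalski
Vs right-handers: Okafor 157/252 = 62.3%, Kowalski 23/31 = 74.2% → Kowalski
Overall: Okafor 165/280 = 58.9%, Kowalski 159/349 = 45.6% → Okafor
Kowalski wins each pitcher group but Okafor wins overall — the comparison reverses. Kowalski's at-bats skew toward vs left-handers, which has a lower base rate.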